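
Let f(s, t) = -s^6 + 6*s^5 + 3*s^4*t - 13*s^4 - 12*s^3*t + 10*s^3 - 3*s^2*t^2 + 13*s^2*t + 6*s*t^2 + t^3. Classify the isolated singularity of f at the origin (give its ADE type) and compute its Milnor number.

Type D_4, Milnor number mu = 4.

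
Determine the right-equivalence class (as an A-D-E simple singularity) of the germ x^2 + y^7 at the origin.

A_{6}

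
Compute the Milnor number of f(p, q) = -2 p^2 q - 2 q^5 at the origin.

The Hessian of f at 0 has rank 0. Corank 2; j^3 = -2*p^2*q has shape L^2 M (L != M), so D-series; mu = 6 gives D_6.

6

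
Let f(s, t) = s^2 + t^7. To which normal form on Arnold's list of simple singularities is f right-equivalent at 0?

A_6

The Hessian of f at 0 has rank 1. Corank 1: A-series; mu = 6 gives A_6.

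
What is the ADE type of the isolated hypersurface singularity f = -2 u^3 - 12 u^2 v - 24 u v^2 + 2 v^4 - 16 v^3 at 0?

E_6

The Hessian of f at 0 has rank 0. Corank 2; j^3 = -2*(u + 2*v)^3 is a perfect cube, so E-series; the 4-jet and mu = 6 give E_6.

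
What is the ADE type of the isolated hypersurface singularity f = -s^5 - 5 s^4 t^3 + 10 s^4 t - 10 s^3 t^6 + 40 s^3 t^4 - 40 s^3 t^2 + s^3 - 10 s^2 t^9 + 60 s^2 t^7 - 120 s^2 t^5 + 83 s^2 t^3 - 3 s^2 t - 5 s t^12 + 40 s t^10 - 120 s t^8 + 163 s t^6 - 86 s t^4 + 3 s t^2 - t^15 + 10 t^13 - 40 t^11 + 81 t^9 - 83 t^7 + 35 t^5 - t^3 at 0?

The Hessian of f at 0 has rank 0. Corank 2; j^3 = (s - t)^3 is a perfect cube, so E-series; the 5-jet and mu = 8 give E_8.

E_{8}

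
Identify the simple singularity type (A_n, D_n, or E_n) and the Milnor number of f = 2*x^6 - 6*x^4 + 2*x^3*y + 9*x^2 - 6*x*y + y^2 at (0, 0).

Type A_5, Milnor number mu = 5.

The Hessian of f at 0 is [[18, -6], [-6, 2]] with rank 1, so corank 1. A Groebner basis of the Jacobian ideal J(f) in C{x,y} is {x*y^2 - 27*x + 9*y, -81*x + y^3 + 27*y, x^2 - 2*x*y/3 + y^2/9}; counting standard monomials gives mu = 5. Corank 1: A-series; mu = 5 gives A_5.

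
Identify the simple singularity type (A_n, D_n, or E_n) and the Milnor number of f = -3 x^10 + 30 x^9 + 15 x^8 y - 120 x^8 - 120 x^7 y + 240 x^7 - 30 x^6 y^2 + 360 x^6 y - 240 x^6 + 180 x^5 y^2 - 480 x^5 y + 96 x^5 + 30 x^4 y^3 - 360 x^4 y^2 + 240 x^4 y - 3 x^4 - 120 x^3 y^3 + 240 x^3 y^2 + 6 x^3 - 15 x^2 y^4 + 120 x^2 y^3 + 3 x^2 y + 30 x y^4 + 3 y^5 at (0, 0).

The Hessian of f at 0 is [[0, 0], [0, 0]] with rank 0, so corank 2. A Groebner basis of the Jacobian ideal J(f) in C{x,y} is {-x*y/10 + y^4, x*y^2, x^2 + x*y/2}; counting standard monomials gives mu = 6. Corank 2; j^3 = 3*x^2*(2*x + y) has shape L^2 M (L != M), so D-series; mu = 6 gives D_6.

Type D_6, Milnor number mu = 6.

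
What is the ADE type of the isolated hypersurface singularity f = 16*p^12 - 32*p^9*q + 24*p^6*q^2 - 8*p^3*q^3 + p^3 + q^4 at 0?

E_{6}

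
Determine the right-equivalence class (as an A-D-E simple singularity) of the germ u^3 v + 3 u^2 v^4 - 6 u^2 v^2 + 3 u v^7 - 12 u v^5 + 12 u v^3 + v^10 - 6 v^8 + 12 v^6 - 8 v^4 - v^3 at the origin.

The Hessian of f at 0 has rank 0. Corank 2; j^3 = -v^3 is a perfect cube, so E-series; the 4-jet and mu = 7 give E_7.

E7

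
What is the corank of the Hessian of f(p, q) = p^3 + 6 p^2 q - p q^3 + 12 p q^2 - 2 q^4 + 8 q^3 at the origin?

2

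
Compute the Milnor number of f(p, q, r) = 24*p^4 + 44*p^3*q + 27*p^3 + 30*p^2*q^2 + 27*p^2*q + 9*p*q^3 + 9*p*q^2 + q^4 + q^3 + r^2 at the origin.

7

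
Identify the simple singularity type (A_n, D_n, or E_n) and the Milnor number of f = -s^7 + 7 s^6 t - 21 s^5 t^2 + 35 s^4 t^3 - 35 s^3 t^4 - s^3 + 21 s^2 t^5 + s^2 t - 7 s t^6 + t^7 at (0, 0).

The Hessian of f at 0 has rank 0. Corank 2; j^3 = -s^2*(s - t) has shape L^2 M (L != M), so D-series; mu = 8 gives D_8.

Type D_8, Milnor number mu = 8.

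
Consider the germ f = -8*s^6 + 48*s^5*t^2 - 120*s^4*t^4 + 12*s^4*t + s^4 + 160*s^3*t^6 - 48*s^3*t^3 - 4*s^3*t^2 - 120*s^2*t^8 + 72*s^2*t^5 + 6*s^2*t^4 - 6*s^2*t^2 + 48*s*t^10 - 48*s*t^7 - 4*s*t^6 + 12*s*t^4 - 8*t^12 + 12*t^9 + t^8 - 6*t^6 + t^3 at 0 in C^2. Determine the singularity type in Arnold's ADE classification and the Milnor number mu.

Type E_6, Milnor number mu = 6.

The Hessian of f at 0 has rank 0. Corank 2; j^3 = t^3 is a perfect cube, so E-series; the 4-jet and mu = 6 give E_6.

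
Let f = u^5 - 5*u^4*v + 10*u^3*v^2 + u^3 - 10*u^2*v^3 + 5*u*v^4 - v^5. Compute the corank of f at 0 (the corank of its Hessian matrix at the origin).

2

Hessian at 0 has rank 0.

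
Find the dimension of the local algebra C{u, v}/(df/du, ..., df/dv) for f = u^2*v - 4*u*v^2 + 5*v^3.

4

The Hessian of f at 0 has rank 0. Corank 2; j^3 = v*(u^2 - 4*u*v + 5*v^2) splits into three distinct lines over C (the quadratic factor has nonzero discriminant), so D_4.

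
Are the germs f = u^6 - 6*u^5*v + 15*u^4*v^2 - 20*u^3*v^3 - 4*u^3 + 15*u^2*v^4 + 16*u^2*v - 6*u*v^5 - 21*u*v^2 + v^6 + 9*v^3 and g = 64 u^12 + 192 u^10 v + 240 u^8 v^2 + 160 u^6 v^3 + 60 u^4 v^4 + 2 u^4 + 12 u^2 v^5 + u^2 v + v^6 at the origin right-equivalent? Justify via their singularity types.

Yes.

The Hessian of f at 0 has rank 0. Corank 2; j^3 = -(u - v)*(2*u - 3*v)^2 has shape L^2 M (L != M), so D-series; mu = 7 gives D_7. The Hessian of g at 0 has rank 0. Corank 2; j^3 = u^2*v has shape L^2 M (L != M), so D-series; mu = 7 gives D_7. Both have type D_7, hence right-equivalent.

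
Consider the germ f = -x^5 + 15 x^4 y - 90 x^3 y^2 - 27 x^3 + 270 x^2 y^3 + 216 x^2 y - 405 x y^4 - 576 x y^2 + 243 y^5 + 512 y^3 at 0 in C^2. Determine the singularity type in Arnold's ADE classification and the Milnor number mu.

Type E_8, Milnor number mu = 8.

The Hessian of f at 0 is [[0, 0], [0, 0]] with rank 0, so corank 2. A Groebner basis of the Jacobian ideal J(f) in C{x,y} is {y^5, x*y^3 - 11*y^4/4, x^2 - 16*x*y/3 + 64*y^2/9}; counting standard monomials gives mu = 8. Corank 2; j^3 = -(3*x - 8*y)^3 is a perfect cube, so E-series; the 5-jet and mu = 8 give E_8.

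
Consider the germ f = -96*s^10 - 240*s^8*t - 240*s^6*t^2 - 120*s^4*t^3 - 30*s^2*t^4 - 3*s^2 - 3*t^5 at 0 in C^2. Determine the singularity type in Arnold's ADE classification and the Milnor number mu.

Type A_{4}, Milnor number mu = 4.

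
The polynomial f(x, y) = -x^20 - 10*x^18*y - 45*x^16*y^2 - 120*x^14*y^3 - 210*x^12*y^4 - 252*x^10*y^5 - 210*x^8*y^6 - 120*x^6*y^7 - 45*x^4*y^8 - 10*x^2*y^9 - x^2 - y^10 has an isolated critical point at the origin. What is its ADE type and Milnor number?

Type A_9, Milnor number mu = 9.

The Hessian of f at 0 has rank 1. Corank 1: A-series; mu = 9 gives A_9.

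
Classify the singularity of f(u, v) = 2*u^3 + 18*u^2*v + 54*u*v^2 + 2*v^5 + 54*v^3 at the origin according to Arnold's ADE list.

The Hessian of f at 0 has rank 0. Corank 2; j^3 = 2*(u + 3*v)^3 is a perfect cube, so E-series; the 5-jet and mu = 8 give E_8.

E_{8}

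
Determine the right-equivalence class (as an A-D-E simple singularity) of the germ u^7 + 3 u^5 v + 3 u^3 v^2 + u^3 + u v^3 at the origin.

The Hessian of f at 0 is [[0, 0], [0, 0]] with rank 0, so corank 2. A Groebner basis of the Jacobian ideal J(f) in C{u,v} is {u^3, u*v^2, 3*u^2 + v^3}; counting standard monomials gives mu = 7. Corank 2; j^3 = u^3 is a perfect cube, so E-series; the 4-jet and mu = 7 give E_7.

E_{7}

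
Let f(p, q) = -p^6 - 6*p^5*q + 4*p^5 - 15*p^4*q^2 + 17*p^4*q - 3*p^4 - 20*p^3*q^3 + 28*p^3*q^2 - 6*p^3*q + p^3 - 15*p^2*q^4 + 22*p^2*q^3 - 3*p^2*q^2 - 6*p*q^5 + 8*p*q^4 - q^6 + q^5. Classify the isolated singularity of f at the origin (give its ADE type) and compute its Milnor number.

Type E_8, Milnor number mu = 8.

The Hessian of f at 0 has rank 0. Corank 2; j^3 = p^3 is a perfect cube, so E-series; the 5-jet and mu = 8 give E_8.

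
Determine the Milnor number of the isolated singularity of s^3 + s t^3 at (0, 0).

7

The Hessian of f at 0 has rank 0. Corank 2; j^3 = s^3 is a perfect cube, so E-series; the 4-jet and mu = 7 give E_7.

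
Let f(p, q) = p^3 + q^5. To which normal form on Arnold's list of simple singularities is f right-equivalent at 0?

E_{8}

The Hessian of f at 0 has rank 0. Corank 2; j^3 = p^3 is a perfect cube, so E-series; the 5-jet and mu = 8 give E_8.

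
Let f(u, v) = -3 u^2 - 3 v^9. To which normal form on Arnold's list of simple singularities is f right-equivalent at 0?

A_{8}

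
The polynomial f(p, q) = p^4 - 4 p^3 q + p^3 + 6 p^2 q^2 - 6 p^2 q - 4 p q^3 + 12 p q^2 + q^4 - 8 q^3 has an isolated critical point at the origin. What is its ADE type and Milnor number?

Type E_6, Milnor number mu = 6.

The Hessian of f at 0 is [[0, 0], [0, 0]] with rank 0, so corank 2. A Groebner basis of the Jacobian ideal J(f) in C{p,q} is {q^4, p*q^2 - 5*q^3/3, p^2 - 4*p*q + 4*q^2}; counting standard monomials gives mu = 6. Corank 2; j^3 = (p - 2*q)^3 is a perfect cube, so E-series; the 4-jet and mu = 6 give E_6.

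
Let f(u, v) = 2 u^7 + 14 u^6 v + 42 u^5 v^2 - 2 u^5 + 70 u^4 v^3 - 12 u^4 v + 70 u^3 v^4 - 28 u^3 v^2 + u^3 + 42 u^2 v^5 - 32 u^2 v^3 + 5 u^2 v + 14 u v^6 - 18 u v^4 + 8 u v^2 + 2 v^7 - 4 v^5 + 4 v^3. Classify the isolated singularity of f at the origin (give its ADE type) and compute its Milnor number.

The Hessian of f at 0 is [[0, 0], [0, 0]] with rank 0, so corank 2. A Groebner basis of the Jacobian ideal J(f) in C{u,v} is {19*u^2/6 + u*v^3 + 32*u*v/3 + 26*v^2/3, -5*u^2/3 - 17*u*v/3 + v^4 - 14*v^2/3, u^3 - 12*u*v^2 - 16*v^3, u^2*v + 4*u*v^2 + 4*v^3}; counting standard monomials gives mu = 8. Corank 2; j^3 = (u + v)*(u + 2*v)^2 has shape L^2 M (L != M), so D-series; mu = 8 gives D_8.

Type D8, Milnor number mu = 8.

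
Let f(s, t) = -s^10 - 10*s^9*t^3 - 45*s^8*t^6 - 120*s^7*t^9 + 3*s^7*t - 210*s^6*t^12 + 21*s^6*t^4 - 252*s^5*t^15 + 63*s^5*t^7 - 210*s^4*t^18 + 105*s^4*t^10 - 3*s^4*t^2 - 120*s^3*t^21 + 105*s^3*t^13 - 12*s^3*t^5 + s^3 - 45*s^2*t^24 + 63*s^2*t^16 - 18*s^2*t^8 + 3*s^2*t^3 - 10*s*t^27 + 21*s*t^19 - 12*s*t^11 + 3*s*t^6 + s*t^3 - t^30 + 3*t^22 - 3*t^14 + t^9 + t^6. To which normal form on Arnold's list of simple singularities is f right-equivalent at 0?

E_7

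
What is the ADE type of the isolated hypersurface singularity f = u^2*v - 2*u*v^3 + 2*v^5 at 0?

D_6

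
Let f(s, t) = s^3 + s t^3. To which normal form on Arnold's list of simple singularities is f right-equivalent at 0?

E_{7}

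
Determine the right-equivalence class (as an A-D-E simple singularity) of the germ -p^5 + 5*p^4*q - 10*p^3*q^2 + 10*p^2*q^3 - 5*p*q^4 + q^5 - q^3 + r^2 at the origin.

E_{8}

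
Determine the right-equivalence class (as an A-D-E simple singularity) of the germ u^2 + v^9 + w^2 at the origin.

The Hessian of f at 0 has rank 2. Corank 1: A-series; mu = 8 gives A_8.

A_{8}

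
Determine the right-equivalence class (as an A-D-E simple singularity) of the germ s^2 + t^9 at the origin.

A_8

The Hessian of f at 0 is [[2, 0], [0, 0]] with rank 1, so corank 1. A Groebner basis of the Jacobian ideal J(f) in C{s,t} is {t^8, s}; counting standard monomials gives mu = 8. Corank 1: A-series; mu = 8 gives A_8.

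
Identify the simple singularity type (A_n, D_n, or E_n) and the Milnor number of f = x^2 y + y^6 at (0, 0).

Type D7, Milnor number mu = 7.

The Hessian of f at 0 has rank 0. Corank 2; j^3 = x^2*y has shape L^2 M (L != M), so D-series; mu = 7 gives D_7.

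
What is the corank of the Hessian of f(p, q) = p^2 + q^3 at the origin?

Hessian at 0 has rank 1.

1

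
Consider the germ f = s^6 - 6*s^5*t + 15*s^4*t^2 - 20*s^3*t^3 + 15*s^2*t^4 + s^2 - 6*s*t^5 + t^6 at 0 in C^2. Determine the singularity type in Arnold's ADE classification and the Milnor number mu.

Type A_5, Milnor number mu = 5.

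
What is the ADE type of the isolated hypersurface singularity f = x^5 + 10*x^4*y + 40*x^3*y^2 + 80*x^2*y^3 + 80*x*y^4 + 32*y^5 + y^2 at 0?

A_{4}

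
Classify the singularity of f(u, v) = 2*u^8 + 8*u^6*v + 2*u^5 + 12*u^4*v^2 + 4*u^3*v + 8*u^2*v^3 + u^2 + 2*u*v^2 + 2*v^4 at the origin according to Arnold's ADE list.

A_{3}

The Hessian of f at 0 is [[2, 0], [0, 0]] with rank 1, so corank 1. A Groebner basis of the Jacobian ideal J(f) in C{u,v} is {u^2, u*v, u + v^2}; counting standard monomials gives mu = 3. Corank 1: A-series; mu = 3 gives A_3.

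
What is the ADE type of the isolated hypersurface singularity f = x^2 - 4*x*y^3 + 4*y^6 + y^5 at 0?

The Hessian of f at 0 is [[2, 0], [0, 0]] with rank 1, so corank 1. A Groebner basis of the Jacobian ideal J(f) in C{x,y} is {-x/2 + y^3, x^2, x*y}; counting standard monomials gives mu = 4. Corank 1: A-series; mu = 4 gives A_4.

A_4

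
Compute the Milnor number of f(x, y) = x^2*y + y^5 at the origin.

The Hessian of f at 0 has rank 0. Corank 2; j^3 = x^2*y has shape L^2 M (L != M), so D-series; mu = 6 gives D_6.

6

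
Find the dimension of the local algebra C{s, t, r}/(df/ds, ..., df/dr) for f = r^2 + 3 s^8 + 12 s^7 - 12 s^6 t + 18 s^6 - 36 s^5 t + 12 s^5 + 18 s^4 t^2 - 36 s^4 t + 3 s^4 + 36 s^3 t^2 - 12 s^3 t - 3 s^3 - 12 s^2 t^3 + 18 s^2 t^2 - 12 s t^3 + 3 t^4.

6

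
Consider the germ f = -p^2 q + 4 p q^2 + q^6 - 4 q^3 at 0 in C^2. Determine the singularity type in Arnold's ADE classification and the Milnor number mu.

Type D_{7}, Milnor number mu = 7.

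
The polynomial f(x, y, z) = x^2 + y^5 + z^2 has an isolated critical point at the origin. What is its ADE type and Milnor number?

Type A_{4}, Milnor number mu = 4.

The Hessian of f at 0 is [[2, 0, 0], [0, 0, 0], [0, 0, 2]] with rank 2, so corank 1. A Groebner basis of the Jacobian ideal J(f) in C{x,y,z} is {y^4, x, z}; counting standard monomials gives mu = 4. Corank 1: A-series; mu = 4 gives A_4.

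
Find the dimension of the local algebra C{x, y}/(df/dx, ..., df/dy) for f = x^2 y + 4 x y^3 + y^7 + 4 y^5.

8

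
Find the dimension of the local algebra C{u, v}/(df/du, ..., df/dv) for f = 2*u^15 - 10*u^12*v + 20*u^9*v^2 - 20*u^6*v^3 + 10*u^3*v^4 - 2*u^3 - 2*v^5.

8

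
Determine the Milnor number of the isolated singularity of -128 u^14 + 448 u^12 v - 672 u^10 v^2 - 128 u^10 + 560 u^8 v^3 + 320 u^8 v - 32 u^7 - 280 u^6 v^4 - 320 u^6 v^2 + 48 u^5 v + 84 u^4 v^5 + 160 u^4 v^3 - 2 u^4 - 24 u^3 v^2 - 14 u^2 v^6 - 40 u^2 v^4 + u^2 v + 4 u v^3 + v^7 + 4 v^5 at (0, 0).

8

The Hessian of f at 0 has rank 0. Corank 2; j^3 = u^2*v has shape L^2 M (L != M), so D-series; mu = 8 gives D_8.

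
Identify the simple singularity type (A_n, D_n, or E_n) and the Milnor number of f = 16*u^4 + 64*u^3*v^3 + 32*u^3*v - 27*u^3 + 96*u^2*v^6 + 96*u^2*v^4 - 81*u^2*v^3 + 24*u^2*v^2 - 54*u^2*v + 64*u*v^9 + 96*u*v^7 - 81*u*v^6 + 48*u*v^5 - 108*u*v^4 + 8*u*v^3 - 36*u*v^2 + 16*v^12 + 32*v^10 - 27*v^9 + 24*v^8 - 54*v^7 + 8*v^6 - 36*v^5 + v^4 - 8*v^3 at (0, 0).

Type E_{6}, Milnor number mu = 6.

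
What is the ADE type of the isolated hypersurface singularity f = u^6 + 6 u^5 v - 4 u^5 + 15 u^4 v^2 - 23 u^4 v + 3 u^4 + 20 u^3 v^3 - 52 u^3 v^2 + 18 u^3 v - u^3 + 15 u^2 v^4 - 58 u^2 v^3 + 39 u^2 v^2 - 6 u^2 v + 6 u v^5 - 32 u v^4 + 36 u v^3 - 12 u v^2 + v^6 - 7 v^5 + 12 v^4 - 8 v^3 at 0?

E_{8}

The Hessian of f at 0 is [[0, 0], [0, 0]] with rank 0, so corank 2. A Groebner basis of the Jacobian ideal J(f) in C{u,v} is {-7*u^2/8 + u*v^3 + 7*u*v^2/4 - 7*u*v/2 + 7*v^3/2 - 7*v^2/2, u^2/2 - u*v^2 + 2*u*v + v^4 - 2*v^3 + 2*v^2, u^3 - 3*u^2/2 - 9*u*v^2 - 6*u*v - 10*v^3 - 6*v^2, u^2*v + u^2/4 + 7*u*v^2/2 + u*v + 3*v^3 + v^2}; counting standard monomials gives mu = 8. Corank 2; j^3 = -(u + 2*v)^3 is a perfect cube, so E-series; the 5-jet and mu = 8 give E_8.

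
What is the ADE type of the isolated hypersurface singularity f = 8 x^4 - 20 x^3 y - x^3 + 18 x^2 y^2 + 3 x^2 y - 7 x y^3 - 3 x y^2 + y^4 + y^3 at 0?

E_{7}

The Hessian of f at 0 is [[0, 0], [0, 0]] with rank 0, so corank 2. A Groebner basis of the Jacobian ideal J(f) in C{x,y} is {3*x^2/4 - 3*x*y/2 + y^4 - y^3/4 + 3*y^2/4, x^3 - 9*x^2/4 + 9*x*y/2 - y^3/4 - 9*y^2/4, x^2*y - 7*x^2/4 + 7*x*y/2 - 5*y^3/12 - 7*y^2/4, -x^2 + x*y^2 + 2*x*y - 2*y^3/3 - y^2}; counting standard monomials gives mu = 7. Corank 2; j^3 = -(x - y)^3 is a perfect cube, so E-series; the 4-jet and mu = 7 give E_7.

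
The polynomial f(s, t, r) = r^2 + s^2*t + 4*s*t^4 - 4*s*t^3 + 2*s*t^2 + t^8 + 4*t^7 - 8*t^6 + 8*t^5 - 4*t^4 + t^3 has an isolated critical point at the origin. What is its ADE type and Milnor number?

Type D9, Milnor number mu = 9.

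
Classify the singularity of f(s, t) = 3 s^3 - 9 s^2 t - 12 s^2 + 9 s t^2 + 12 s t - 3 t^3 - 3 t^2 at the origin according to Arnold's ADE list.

A_{2}

The Hessian of f at 0 is [[-24, 12], [12, -6]] with rank 1, so corank 1. A Groebner basis of the Jacobian ideal J(f) in C{s,t} is {t^2, s - t/2}; counting standard monomials gives mu = 2. Corank 1: A-series; mu = 2 gives A_2.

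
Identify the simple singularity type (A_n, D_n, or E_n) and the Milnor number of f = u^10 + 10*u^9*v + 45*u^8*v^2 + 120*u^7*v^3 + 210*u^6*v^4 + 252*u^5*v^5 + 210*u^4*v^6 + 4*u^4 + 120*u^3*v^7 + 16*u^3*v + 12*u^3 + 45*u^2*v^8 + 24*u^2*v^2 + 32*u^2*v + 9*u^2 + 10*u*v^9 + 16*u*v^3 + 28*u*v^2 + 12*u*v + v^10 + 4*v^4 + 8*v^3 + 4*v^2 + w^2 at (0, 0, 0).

The Hessian of f at 0 has rank 2. Corank 1: A-series; mu = 9 gives A_9.

Type A_9, Milnor number mu = 9.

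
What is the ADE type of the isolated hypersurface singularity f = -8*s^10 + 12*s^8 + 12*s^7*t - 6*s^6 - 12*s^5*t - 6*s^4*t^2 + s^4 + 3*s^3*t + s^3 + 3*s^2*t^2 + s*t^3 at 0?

E_{7}

The Hessian of f at 0 has rank 0. Corank 2; j^3 = s^3 is a perfect cube, so E-series; the 4-jet and mu = 7 give E_7.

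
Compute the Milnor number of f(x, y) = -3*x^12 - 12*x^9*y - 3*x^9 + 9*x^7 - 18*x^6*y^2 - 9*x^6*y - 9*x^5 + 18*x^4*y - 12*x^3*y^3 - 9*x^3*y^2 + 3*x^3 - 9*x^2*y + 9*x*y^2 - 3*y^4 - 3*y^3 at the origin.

The Hessian of f at 0 has rank 0. Corank 2; j^3 = 3*(x - y)^3 is a perfect cube, so E-series; the 4-jet and mu = 6 give E_6.

6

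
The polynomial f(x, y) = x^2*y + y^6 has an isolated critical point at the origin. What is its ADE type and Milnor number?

Type D_7, Milnor number mu = 7.

The Hessian of f at 0 has rank 0. Corank 2; j^3 = x^2*y has shape L^2 M (L != M), so D-series; mu = 7 gives D_7.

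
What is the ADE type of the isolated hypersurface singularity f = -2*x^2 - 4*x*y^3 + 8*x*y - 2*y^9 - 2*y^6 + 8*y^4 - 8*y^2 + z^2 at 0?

The Hessian of f at 0 has rank 2. Corank 1: A-series; mu = 8 gives A_8.

A8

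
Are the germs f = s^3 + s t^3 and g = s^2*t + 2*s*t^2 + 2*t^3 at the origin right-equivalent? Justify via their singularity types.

No.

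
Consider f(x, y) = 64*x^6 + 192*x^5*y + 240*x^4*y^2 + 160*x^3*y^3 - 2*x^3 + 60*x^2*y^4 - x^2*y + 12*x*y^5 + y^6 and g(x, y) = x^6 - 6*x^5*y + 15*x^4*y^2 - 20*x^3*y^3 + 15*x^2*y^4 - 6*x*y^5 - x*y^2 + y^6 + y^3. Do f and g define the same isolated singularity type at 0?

Yes.

The Hessian of f at 0 has rank 0. Corank 2; j^3 = -x^2*(2*x + y) has shape L^2 M (L != M), so D-series; mu = 7 gives D_7. The Hessian of g at 0 has rank 0. Corank 2; j^3 = -y^2*(x - y) has shape L^2 M (L != M), so D-series; mu = 7 gives D_7. Both have type D_7, hence right-equivalent.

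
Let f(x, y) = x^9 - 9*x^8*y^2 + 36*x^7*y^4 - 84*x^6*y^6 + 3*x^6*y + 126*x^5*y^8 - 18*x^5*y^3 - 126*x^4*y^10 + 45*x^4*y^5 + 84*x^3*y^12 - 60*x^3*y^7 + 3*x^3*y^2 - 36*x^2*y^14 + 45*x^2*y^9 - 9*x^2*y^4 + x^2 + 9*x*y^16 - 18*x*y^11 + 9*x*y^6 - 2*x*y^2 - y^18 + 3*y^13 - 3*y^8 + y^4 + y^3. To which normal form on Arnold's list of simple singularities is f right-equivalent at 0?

A_2

The Hessian of f at 0 has rank 1. Corank 1: A-series; mu = 2 gives A_2.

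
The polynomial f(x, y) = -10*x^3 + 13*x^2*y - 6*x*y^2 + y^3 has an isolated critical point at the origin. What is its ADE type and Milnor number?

Type D4, Milnor number mu = 4.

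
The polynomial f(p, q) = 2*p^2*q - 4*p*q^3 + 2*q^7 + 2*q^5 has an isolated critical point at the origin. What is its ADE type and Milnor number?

Type D_8, Milnor number mu = 8.

The Hessian of f at 0 is [[0, 0], [0, 0]] with rank 0, so corank 2. A Groebner basis of the Jacobian ideal J(f) in C{p,q} is {p^2*q^2 + p^2/7 - p*q^2/7, p^3 + p^2/7 - p*q^2/7, -p*q + q^3}; counting standard monomials gives mu = 8. Corank 2; j^3 = 2*p^2*q has shape L^2 M (L != M), so D-series; mu = 8 gives D_8.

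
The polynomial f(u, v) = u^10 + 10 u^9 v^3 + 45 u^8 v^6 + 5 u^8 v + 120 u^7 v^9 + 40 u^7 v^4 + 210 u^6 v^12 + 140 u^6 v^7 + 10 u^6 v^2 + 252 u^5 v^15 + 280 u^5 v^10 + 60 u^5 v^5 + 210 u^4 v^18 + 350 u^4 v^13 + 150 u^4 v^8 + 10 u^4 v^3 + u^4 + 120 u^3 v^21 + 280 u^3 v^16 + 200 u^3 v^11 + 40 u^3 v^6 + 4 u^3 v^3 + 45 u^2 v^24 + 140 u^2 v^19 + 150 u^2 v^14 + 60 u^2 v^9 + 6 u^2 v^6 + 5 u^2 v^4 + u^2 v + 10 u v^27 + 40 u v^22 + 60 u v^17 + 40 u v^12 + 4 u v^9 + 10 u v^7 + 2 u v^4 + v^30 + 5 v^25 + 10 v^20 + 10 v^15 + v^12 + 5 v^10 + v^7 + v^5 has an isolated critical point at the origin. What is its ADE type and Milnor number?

Type D6, Milnor number mu = 6.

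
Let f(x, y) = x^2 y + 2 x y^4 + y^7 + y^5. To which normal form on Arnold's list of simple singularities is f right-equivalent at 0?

D_6

The Hessian of f at 0 is [[0, 0], [0, 0]] with rank 0, so corank 2. A Groebner basis of the Jacobian ideal J(f) in C{x,y} is {x*y + y^4, x*y^2, x^2 - 5*x*y}; counting standard monomials gives mu = 6. Corank 2; j^3 = x^2*y has shape L^2 M (L != M), so D-series; mu = 6 gives D_6.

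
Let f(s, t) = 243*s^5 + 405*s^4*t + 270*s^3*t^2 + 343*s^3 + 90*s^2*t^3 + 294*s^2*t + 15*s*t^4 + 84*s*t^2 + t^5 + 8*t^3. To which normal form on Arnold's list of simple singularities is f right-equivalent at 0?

The Hessian of f at 0 is [[0, 0], [0, 0]] with rank 0, so corank 2. A Groebner basis of the Jacobian ideal J(f) in C{s,t} is {t^5, s*t^3 + 25*t^4/84, s^2 + 4*s*t/7 + 4*t^2/49}; counting standard monomials gives mu = 8. Corank 2; j^3 = (7*s + 2*t)^3 is a perfect cube, so E-series; the 5-jet and mu = 8 give E_8.

E_{8}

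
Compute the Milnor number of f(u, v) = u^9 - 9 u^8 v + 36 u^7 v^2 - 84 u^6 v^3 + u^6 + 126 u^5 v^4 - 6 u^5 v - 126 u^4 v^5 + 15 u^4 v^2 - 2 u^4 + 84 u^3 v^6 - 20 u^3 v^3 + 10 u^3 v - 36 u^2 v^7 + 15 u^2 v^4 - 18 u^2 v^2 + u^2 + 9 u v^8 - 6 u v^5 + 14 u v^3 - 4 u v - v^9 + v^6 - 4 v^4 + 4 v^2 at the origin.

8

The Hessian of f at 0 is [[2, -4], [-4, 8]] with rank 1, so corank 1. A Groebner basis of the Jacobian ideal J(f) in C{u,v} is {5*u^2 + u*v^3 - 22*u*v + 24*v^2, 3*u^2 - 13*u*v + v^4 + 14*v^2, u^3 - 6*u*v^2 - 2*u + 6*v^3 + 4*v, u^2*v - 3*u*v^2 - u/3 + 7*v^3/3 + 2*v/3}; counting standard monomials gives mu = 8. Corank 1: A-series; mu = 8 gives A_8.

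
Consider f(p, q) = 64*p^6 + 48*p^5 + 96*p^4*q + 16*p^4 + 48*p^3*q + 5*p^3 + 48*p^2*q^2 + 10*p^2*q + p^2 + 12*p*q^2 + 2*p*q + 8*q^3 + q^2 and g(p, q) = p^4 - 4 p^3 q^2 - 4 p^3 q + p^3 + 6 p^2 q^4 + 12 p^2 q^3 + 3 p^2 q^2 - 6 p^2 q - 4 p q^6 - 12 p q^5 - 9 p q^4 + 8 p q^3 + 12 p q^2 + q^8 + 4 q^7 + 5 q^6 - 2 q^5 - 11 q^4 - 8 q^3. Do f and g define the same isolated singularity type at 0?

No.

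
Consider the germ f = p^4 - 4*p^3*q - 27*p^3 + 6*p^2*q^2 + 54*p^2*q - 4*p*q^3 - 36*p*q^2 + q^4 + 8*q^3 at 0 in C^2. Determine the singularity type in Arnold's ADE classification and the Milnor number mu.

Type E6, Milnor number mu = 6.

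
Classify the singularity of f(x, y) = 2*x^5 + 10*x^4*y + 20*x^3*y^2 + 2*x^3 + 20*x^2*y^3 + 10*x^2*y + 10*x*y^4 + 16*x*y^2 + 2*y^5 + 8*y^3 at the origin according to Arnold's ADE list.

D_{6}

The Hessian of f at 0 has rank 0. Corank 2; j^3 = 2*(x + y)*(x + 2*y)^2 has shape L^2 M (L != M), so D-series; mu = 6 gives D_6.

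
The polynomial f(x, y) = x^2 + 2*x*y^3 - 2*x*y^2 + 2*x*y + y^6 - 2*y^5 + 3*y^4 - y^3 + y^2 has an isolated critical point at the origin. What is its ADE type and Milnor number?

The Hessian of f at 0 is [[2, 2], [2, 2]] with rank 1, so corank 1. A Groebner basis of the Jacobian ideal J(f) in C{x,y} is {y^2, x + y}; counting standard monomials gives mu = 2. Corank 1: A-series; mu = 2 gives A_2.

Type A_{2}, Milnor number mu = 2.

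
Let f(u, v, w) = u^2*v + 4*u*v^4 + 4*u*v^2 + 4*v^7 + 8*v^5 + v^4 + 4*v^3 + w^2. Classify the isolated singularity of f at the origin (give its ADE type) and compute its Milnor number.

The Hessian of f at 0 has rank 1. Corank 2; j^3 = v*(u + 2*v)^2 has shape L^2 M (L != M), so D-series; mu = 5 gives D_5.

Type D_5, Milnor number mu = 5.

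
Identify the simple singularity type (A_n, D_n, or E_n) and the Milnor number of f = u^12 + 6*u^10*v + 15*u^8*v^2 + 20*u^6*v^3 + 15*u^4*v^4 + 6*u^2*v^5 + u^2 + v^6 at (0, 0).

Type A5, Milnor number mu = 5.

The Hessian of f at 0 has rank 1. Corank 1: A-series; mu = 5 gives A_5.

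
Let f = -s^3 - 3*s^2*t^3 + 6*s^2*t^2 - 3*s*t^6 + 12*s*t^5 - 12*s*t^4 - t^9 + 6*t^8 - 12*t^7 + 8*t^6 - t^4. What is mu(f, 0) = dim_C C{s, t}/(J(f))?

6

The Hessian of f at 0 has rank 0. Corank 2; j^3 = -s^3 is a perfect cube, so E-series; the 4-jet and mu = 6 give E_6.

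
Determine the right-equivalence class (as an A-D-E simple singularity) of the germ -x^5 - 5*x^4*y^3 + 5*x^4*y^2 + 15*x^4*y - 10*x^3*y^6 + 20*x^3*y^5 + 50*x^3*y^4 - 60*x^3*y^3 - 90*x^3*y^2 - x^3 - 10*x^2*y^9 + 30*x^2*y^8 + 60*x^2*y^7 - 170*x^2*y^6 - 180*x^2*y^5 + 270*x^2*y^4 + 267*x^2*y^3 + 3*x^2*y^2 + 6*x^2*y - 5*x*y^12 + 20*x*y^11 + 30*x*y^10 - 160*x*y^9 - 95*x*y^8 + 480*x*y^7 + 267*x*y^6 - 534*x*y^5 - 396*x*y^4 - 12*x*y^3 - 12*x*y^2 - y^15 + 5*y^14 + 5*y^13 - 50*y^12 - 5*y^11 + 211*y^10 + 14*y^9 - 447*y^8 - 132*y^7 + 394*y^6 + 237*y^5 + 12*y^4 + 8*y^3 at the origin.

The Hessian of f at 0 has rank 0. Corank 2; j^3 = -(x - 2*y)^3 is a perfect cube, so E-series; the 5-jet and mu = 8 give E_8.

E8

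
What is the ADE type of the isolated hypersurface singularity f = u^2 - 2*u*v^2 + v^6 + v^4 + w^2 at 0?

A5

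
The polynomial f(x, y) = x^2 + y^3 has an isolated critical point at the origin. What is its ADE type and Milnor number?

The Hessian of f at 0 has rank 1. Corank 1: A-series; mu = 2 gives A_2.

Type A_{2}, Milnor number mu = 2.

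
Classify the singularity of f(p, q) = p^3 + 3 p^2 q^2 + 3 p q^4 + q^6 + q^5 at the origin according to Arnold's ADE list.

E_8

The Hessian of f at 0 is [[0, 0], [0, 0]] with rank 0, so corank 2. A Groebner basis of the Jacobian ideal J(f) in C{p,q} is {q^4, p^3, p^2/2 + p*q^2}; counting standard monomials gives mu = 8. Corank 2; j^3 = p^3 is a perfect cube, so E-series; the 5-jet and mu = 8 give E_8.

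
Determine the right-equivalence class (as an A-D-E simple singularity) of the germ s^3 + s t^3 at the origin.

The Hessian of f at 0 is [[0, 0], [0, 0]] with rank 0, so corank 2. A Groebner basis of the Jacobian ideal J(f) in C{s,t} is {s^3, s*t^2, 3*s^2 + t^3}; counting standard monomials gives mu = 7. Corank 2; j^3 = s^3 is a perfect cube, so E-series; the 4-jet and mu = 7 give E_7.

E_{7}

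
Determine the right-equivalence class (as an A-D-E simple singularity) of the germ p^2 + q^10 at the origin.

A_{9}

The Hessian of f at 0 has rank 1. Corank 1: A-series; mu = 9 gives A_9.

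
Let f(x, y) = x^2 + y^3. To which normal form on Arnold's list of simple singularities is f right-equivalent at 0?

A_2

The Hessian of f at 0 has rank 1. Corank 1: A-series; mu = 2 gives A_2.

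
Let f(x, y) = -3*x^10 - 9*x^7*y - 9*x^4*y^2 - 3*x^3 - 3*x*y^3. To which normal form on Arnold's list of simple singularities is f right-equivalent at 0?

The Hessian of f at 0 has rank 0. Corank 2; j^3 = -3*x^3 is a perfect cube, so E-series; the 4-jet and mu = 7 give E_7.

E_{7}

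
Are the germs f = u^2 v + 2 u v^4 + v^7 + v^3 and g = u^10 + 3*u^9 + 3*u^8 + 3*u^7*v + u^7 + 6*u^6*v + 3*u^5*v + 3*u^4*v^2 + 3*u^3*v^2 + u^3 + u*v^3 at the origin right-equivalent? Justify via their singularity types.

The Hessian of f at 0 has rank 0. Corank 2; j^3 = v*(u^2 + v^2) splits into three distinct lines over C (the quadratic factor has nonzero discriminant), so D_4. The Hessian of g at 0 has rank 0. Corank 2; j^3 = u^3 is a perfect cube, so E-series; the 4-jet and mu = 7 give E_7. f is D_4 but g is E_7, hence not right-equivalent.

No.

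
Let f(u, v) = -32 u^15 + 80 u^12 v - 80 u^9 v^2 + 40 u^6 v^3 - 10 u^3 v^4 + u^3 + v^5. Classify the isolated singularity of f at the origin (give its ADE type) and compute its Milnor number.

Type E_8, Milnor number mu = 8.

The Hessian of f at 0 is [[0, 0], [0, 0]] with rank 0, so corank 2. A Groebner basis of the Jacobian ideal J(f) in C{u,v} is {v^4, u^2}; counting standard monomials gives mu = 8. Corank 2; j^3 = u^3 is a perfect cube, so E-series; the 5-jet and mu = 8 give E_8.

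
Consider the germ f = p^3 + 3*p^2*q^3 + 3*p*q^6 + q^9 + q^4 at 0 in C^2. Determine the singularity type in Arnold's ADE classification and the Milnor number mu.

The Hessian of f at 0 has rank 0. Corank 2; j^3 = p^3 is a perfect cube, so E-series; the 4-jet and mu = 6 give E_6.

Type E6, Milnor number mu = 6.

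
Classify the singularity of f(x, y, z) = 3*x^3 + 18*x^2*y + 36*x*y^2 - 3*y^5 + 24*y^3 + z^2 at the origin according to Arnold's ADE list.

E8

The Hessian of f at 0 is [[0, 0, 0], [0, 0, 0], [0, 0, 2]] with rank 1, so corank 2. A Groebner basis of the Jacobian ideal J(f) in C{x,y,z} is {y^4, x^2 + 4*x*y + 4*y^2, z}; counting standard monomials gives mu = 8. Corank 2; j^3 = 3*(x + 2*y)^3 is a perfect cube, so E-series; the 5-jet and mu = 8 give E_8.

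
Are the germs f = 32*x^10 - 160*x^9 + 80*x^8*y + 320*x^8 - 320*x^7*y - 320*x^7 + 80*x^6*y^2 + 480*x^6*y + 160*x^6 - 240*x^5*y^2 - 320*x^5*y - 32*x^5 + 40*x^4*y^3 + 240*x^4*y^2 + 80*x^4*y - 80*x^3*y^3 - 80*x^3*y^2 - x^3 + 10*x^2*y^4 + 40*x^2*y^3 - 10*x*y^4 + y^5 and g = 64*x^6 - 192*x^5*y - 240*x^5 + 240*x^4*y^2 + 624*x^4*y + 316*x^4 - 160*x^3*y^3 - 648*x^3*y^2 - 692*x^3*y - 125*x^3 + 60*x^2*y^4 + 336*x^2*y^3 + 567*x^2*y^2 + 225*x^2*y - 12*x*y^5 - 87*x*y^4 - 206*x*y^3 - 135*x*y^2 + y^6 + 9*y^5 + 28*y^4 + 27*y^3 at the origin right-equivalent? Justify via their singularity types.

No.

The Hessian of f at 0 has rank 0. Corank 2; j^3 = -x^3 is a perfect cube, so E-series; the 5-jet and mu = 8 give E_8. The Hessian of g at 0 has rank 0. Corank 2; j^3 = -(5*x - 3*y)^3 is a perfect cube, so E-series; the 4-jet and mu = 6 give E_6. f is E_8 but g is E_6, hence not right-equivalent.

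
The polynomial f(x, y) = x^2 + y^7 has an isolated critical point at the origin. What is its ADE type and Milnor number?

The Hessian of f at 0 has rank 1. Corank 1: A-series; mu = 6 gives A_6.

Type A_{6}, Milnor number mu = 6.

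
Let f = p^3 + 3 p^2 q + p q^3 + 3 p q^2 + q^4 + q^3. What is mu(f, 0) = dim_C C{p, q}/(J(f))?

7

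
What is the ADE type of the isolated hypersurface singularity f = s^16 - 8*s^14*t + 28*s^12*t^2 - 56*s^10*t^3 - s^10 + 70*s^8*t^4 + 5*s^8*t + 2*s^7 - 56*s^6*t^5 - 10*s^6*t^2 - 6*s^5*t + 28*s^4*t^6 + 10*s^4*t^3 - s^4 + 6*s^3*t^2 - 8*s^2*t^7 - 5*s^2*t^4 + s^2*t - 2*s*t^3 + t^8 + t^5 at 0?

D_9

The Hessian of f at 0 has rank 0. Corank 2; j^3 = s^2*t has shape L^2 M (L != M), so D-series; mu = 9 gives D_9.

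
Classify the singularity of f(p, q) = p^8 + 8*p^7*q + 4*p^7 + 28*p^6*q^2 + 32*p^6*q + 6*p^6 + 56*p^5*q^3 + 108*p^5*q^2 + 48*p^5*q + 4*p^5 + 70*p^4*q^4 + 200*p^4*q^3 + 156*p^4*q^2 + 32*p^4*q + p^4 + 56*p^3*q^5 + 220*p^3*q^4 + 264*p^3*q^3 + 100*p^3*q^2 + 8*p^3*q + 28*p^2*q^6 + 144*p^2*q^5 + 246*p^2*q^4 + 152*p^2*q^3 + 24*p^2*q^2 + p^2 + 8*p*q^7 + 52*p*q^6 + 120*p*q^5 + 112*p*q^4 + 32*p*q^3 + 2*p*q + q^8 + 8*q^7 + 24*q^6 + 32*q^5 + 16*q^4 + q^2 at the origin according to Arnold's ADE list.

The Hessian of f at 0 has rank 1. Corank 1: A-series; mu = 3 gives A_3.

A_3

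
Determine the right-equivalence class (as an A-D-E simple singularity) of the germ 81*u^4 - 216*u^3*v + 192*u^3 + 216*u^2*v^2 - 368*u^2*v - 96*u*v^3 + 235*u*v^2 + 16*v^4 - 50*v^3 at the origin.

The Hessian of f at 0 is [[0, 0], [0, 0]] with rank 0, so corank 2. A Groebner basis of the Jacobian ideal J(f) in C{u,v} is {u*v^2 - 640*u*v/3 + 400*v^2/3, -1024*u*v/3 + v^3 + 640*v^2/3, u^2 - 31*u*v/24 + 5*v^2/12}; counting standard monomials gives mu = 5. Corank 2; j^3 = (3*u - 2*v)*(8*u - 5*v)^2 has shape L^2 M (L != M), so D-series; mu = 5 gives D_5.

D_5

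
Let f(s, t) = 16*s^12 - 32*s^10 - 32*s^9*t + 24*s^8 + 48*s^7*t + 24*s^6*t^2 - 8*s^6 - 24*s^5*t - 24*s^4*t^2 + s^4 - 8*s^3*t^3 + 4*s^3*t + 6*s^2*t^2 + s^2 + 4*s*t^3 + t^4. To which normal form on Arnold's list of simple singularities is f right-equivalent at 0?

A_{3}

The Hessian of f at 0 is [[2, 0], [0, 0]] with rank 1, so corank 1. A Groebner basis of the Jacobian ideal J(f) in C{s,t} is {t^3, s}; counting standard monomials gives mu = 3. Corank 1: A-series; mu = 3 gives A_3.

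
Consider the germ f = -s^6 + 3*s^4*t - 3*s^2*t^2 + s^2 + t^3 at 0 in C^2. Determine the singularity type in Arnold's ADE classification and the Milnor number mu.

Type A_2, Milnor number mu = 2.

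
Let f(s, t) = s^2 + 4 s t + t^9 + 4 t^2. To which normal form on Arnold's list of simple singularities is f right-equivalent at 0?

A8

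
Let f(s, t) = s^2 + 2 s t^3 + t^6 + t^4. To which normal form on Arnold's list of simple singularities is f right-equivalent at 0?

A_3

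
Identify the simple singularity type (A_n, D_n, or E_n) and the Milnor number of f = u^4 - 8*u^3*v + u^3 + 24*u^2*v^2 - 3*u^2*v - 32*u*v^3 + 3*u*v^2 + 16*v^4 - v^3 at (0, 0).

Type E_6, Milnor number mu = 6.

The Hessian of f at 0 is [[0, 0], [0, 0]] with rank 0, so corank 2. A Groebner basis of the Jacobian ideal J(f) in C{u,v} is {v^4, u*v^2 - 4*v^3/3, u^2 - 2*u*v + v^2}; counting standard monomials gives mu = 6. Corank 2; j^3 = (u - v)^3 is a perfect cube, so E-series; the 4-jet and mu = 6 give E_6.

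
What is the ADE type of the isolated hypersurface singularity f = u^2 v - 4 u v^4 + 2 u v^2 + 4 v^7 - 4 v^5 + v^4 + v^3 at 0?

D_5

The Hessian of f at 0 is [[0, 0], [0, 0]] with rank 0, so corank 2. A Groebner basis of the Jacobian ideal J(f) in C{u,v} is {u^3 - u^2/4 + v^2/4, u^2/4 + v^3 - v^2/4, u*v + v^2}; counting standard monomials gives mu = 5. Corank 2; j^3 = v*(u + v)^2 has shape L^2 M (L != M), so D-series; mu = 5 gives D_5.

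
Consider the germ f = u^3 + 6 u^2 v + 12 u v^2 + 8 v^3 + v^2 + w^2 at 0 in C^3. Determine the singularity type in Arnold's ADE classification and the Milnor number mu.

Type A2, Milnor number mu = 2.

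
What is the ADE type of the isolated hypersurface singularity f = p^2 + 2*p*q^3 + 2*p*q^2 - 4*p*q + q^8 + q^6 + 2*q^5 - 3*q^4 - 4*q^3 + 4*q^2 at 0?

The Hessian of f at 0 is [[2, -4], [-4, 8]] with rank 1, so corank 1. A Groebner basis of the Jacobian ideal J(f) in C{p,q} is {p^3 - 11*p^2 - 28*p*q^2 + 49*p*q - 53*p - 107*q^2 + 106*q, p^2*q - 2*p^2 - 7*p*q^2 + 9*p*q - 11*p - 21*q^2 + 22*q, p + q^3 + q^2 - 2*q}; counting standard monomials gives mu = 7. Corank 1: A-series; mu = 7 gives A_7.

A7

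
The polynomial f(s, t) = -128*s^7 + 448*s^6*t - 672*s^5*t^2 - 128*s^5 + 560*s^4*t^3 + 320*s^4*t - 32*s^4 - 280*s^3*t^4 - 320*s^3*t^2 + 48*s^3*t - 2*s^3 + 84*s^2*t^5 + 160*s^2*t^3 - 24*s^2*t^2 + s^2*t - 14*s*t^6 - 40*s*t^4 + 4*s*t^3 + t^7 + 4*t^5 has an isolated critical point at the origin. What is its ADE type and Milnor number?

Type D_{8}, Milnor number mu = 8.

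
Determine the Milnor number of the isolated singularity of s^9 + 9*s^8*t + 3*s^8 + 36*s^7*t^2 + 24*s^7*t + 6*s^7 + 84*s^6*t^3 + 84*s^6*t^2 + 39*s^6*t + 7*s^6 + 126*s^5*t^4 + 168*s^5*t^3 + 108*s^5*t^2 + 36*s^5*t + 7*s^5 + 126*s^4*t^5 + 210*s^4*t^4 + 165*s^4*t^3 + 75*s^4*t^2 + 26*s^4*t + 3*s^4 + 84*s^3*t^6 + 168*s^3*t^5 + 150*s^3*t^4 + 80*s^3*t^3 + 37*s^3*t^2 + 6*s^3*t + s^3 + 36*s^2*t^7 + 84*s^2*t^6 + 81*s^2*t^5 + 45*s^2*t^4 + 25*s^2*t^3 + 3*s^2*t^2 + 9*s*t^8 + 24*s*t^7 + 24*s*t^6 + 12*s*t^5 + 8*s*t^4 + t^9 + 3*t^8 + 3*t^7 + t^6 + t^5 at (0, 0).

The Hessian of f at 0 has rank 0. Corank 2; j^3 = s^3 is a perfect cube, so E-series; the 5-jet and mu = 8 give E_8.

8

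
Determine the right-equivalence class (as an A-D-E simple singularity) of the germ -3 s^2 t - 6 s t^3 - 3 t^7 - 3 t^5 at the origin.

D_8

The Hessian of f at 0 is [[0, 0], [0, 0]] with rank 0, so corank 2. A Groebner basis of the Jacobian ideal J(f) in C{s,t} is {s^2*t^2 + s^2/7 + s*t^2/7, s^3 - s^2/7 - s*t^2/7, s*t + t^3}; counting standard monomials gives mu = 8. Corank 2; j^3 = -3*s^2*t has shape L^2 M (L != M), so D-series; mu = 8 gives D_8.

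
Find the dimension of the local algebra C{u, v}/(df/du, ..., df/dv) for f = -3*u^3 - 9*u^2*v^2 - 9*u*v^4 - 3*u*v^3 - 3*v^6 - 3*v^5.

7

The Hessian of f at 0 has rank 0. Corank 2; j^3 = -3*u^3 is a perfect cube, so E-series; the 4-jet and mu = 7 give E_7.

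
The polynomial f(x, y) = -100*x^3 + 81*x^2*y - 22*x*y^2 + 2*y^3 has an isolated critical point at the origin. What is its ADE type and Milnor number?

The Hessian of f at 0 is [[0, 0], [0, 0]] with rank 0, so corank 2. A Groebner basis of the Jacobian ideal J(f) in C{x,y} is {y^3, x^2 - 2*y^2/39, x*y - 3*y^2/13}; counting standard monomials gives mu = 4. Corank 2; j^3 = -(4*x - y)*(25*x^2 - 14*x*y + 2*y^2) splits into three distinct lines over C (the quadratic factor has nonzero discriminant), so D_4.

Type D4, Milnor number mu = 4.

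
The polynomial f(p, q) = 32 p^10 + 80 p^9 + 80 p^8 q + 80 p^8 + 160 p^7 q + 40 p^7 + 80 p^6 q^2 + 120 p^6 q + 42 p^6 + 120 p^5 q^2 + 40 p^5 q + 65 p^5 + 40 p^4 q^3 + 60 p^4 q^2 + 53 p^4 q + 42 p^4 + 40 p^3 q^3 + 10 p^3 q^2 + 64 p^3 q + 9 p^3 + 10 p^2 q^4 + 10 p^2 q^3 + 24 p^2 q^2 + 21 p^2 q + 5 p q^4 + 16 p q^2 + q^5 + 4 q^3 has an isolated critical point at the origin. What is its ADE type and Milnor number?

Type D_6, Milnor number mu = 6.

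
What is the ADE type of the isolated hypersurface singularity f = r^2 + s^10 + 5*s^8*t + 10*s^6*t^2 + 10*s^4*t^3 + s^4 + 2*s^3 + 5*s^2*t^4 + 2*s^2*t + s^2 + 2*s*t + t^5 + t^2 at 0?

The Hessian of f at 0 has rank 2. Corank 1: A-series; mu = 4 gives A_4.

A_{4}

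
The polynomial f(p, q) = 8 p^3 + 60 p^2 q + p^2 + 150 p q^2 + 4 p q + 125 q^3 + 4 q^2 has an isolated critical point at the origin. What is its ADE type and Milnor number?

Type A_2, Milnor number mu = 2.

The Hessian of f at 0 has rank 1. Corank 1: A-series; mu = 2 gives A_2.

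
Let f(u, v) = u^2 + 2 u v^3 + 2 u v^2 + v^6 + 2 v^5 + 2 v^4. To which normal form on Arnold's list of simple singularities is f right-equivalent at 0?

The Hessian of f at 0 has rank 1. Corank 1: A-series; mu = 3 gives A_3.

A_3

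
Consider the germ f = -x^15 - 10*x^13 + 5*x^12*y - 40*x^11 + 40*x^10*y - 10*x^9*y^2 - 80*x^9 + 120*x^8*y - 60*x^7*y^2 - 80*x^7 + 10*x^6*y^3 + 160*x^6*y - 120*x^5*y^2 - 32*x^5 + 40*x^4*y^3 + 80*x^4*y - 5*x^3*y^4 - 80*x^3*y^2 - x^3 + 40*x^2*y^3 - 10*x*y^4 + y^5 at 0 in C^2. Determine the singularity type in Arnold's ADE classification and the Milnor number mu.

The Hessian of f at 0 has rank 0. Corank 2; j^3 = -x^3 is a perfect cube, so E-series; the 5-jet and mu = 8 give E_8.

Type E_8, Milnor number mu = 8.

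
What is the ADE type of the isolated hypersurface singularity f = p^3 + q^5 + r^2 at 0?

E_{8}

The Hessian of f at 0 has rank 1. Corank 2; j^3 = p^3 is a perfect cube, so E-series; the 5-jet and mu = 8 give E_8.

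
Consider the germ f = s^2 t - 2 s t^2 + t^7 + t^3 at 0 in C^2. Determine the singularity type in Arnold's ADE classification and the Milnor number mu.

The Hessian of f at 0 has rank 0. Corank 2; j^3 = t*(s - t)^2 has shape L^2 M (L != M), so D-series; mu = 8 gives D_8.

Type D_{8}, Milnor number mu = 8.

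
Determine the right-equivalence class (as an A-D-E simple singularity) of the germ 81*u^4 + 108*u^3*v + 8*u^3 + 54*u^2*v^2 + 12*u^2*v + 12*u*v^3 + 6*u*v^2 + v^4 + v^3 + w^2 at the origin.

E6

The Hessian of f at 0 has rank 1. Corank 2; j^3 = (2*u + v)^3 is a perfect cube, so E-series; the 4-jet and mu = 6 give E_6.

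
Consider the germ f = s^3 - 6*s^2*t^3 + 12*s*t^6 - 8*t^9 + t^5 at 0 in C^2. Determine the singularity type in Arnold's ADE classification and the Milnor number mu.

Type E_{8}, Milnor number mu = 8.

The Hessian of f at 0 has rank 0. Corank 2; j^3 = s^3 is a perfect cube, so E-series; the 5-jet and mu = 8 give E_8.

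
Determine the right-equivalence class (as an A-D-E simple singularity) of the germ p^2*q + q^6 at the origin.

D_{7}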